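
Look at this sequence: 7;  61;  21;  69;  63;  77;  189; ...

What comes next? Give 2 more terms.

85, 567

Taking every 2nd term gives 2 separate tracks.
Subsequence A is 7, 21, 63, 189, which is geometric, ×3 each step.
Subsequence B is 61, 69, 77, which is adding 8 each time.
Position 8 → subsequence B, term 4 = 85.
The 9th slot belongs to subsequence A; its 5th term is 567.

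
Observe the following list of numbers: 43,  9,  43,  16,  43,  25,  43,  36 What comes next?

Split by position mod 2 into 2 tracks.
Track A: 43, 43, 43, 43. The constant sequence 43.
Track B: 9, 16, 25, 36. The squares 3², 4², 5², ….
Position 9 falls in track A as its term 5, giving 43.

43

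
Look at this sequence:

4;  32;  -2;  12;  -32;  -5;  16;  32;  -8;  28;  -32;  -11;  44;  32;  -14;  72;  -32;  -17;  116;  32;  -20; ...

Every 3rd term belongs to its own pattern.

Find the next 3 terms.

188, -32, -23

Split by position mod 3 into 3 tracks.
Stream A: 4, 12, 16, 28, 44, 72, 116 (Fibonacci-style (each term is the sum of the two before it)).
Stream B: 32, -32, 32, -32, 32, -32, 32 (alternating ±32).
Stream C: -2, -5, -8, -11, -14, -17, -20 (subtracting 3 each time).
Term 22 comes from stream A (its 8th entry): 188.
Term 23 comes from stream B (its 8th entry): -32.
The 24th slot belongs to stream C; its 8th term is -23.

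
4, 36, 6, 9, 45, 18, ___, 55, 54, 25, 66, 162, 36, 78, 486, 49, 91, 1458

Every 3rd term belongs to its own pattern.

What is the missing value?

16

Split by position mod 3: positions 1, 4, 7, … form one track, and each other residue class forms its own.
Stream A is 4, 9, ?, 25, 36, 49, which is consecutive squares n² from n = 2.
Stream B is 36, 45, 55, 66, 78, 91, which is triangular numbers starting at T_8.
Stream C is 6, 18, 54, 162, 486, 1458, which is a geometric progression (common ratio 3).
The gap is stream A's term 3; the rule gives 16.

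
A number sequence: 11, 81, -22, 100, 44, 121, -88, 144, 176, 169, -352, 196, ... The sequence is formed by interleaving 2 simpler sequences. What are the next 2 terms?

Split by position mod 2 into 2 tracks.
Stream A is 11, -22, 44, -88, 176, -352, which is multiplying by -2 each time.
Stream B is 81, 100, 121, 144, 169, 196, which is consecutive squares n² from n = 9.
Term 13 comes from stream A (its 7th entry): 704.
Term 14 comes from stream B (its 7th entry): 225.

704, 225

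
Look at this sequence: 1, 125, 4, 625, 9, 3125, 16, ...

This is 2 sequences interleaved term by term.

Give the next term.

Split by position mod 2 into 2 tracks.
Track A: 1, 4, 9, 16 — consecutive squares n² from n = 1.
Track B: 125, 625, 3125 — powers of 5.
Term 8 comes from track B (its 4th entry): 15625.

15625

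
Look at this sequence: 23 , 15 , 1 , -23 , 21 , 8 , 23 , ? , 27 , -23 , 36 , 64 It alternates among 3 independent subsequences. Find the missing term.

Split by position mod 3 into 3 tracks.
Subsequence A: 23, -23, 23, -23 (oscillating between 23 and -23).
Subsequence B: 15, 21, ?, 36 (the triangular numbers T_5, T_6, …).
Subsequence C: 1, 8, 27, 64 (consecutive cubes n³ from n = 1).
So the missing entry in subsequence B is 28.

28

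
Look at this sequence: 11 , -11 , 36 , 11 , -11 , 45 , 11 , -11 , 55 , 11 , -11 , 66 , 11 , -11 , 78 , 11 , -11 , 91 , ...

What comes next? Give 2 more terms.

Reading positions in blocks of 3 reveals the pattern AAB — 2 tracks woven together.
Track A: 11, -11, 11, -11, 11, -11, 11, -11, 11, -11, 11, -11 — the oscillation 11·(−1)^(n+1).
Track B: 36, 45, 55, 66, 78, 91 — triangular numbers starting at T_8.
The 19th slot belongs to track A; its 13th term is 11.
Term 20 comes from track A (its 14th entry): -11.

11, -11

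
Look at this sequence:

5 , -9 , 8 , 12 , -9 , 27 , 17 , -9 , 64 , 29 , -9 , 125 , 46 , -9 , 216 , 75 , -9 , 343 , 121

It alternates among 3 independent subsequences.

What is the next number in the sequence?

-9

Read the sequence 3 terms at a time; column i is its own pattern.
Track A: 5, 12, 17, 29, 46, 75, 121. A Fibonacci-like recurrence a_n = a_{n-1} + a_{n-2}.
Track B: -9, -9, -9, -9, -9, -9. Always -9.
Track C: 8, 27, 64, 125, 216, 343. Perfect cubes starting at 2³.
Position 20 falls in track B as its term 7, giving -9.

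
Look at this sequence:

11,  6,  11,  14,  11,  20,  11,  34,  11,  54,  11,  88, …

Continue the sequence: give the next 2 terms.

11, 142

Taking every 2nd term gives 2 separate tracks.
Track A: 11, 11, 11, 11, 11, 11 — always 11.
Track B: 6, 14, 20, 34, 54, 88 — a Fibonacci-like recurrence a_n = a_{n-1} + a_{n-2}.
Term 13 comes from track A (its 7th entry): 11.
Position 14 falls in track B as its term 7, giving 142.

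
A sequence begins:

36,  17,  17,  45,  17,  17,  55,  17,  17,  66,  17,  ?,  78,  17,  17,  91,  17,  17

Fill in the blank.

The slot pattern repeats as ABB (period 3), so there are 2 interleaved tracks.
Track A: 36, 45, 55, 66, 78, 91 (the triangular numbers T_8, T_9, …).
Track B: 17, 17, 17, 17, 17, 17, 17, ?, 17, 17, 17, 17 (constant 17).
The gap is track B's term 8; the rule gives 17.

17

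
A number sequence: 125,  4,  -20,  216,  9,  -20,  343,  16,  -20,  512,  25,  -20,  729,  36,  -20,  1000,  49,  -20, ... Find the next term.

1331

Read the sequence 3 terms at a time; column i is its own pattern.
Track A: 125, 216, 343, 512, 729, 1000 — consecutive cubes n³ from n = 5.
Track B: 4, 9, 16, 25, 36, 49 — perfect squares starting at 2².
Track C: -20, -20, -20, -20, -20, -20 — constant -20.
Position 19 → track A, term 7 = 1331.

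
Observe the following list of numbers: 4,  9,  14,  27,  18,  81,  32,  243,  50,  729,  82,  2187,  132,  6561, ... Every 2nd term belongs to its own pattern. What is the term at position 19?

Odd-indexed and even-indexed terms follow separate rules.
Track A: 4, 14, 18, 32, 50, 82, 132 — each term equals the sum of the previous two.
Track B: 9, 27, 81, 243, 729, 2187, 6561 — powers of 3.
The 19th slot belongs to track A; its 10th term is 560.

560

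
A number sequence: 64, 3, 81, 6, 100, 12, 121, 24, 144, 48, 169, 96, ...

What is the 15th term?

Positions 1, 3, 5, … form one subsequence and positions 2, 4, 6, … form another.
Subsequence A: 64, 81, 100, 121, 144, 169 — perfect squares starting at 8².
Subsequence B: 3, 6, 12, 24, 48, 96 — a geometric progression (common ratio 2).
Position 15 falls in subsequence A as its term 8, giving 225.

225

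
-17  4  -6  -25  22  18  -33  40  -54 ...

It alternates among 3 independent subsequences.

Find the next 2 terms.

The terms cycle through 3 interleaved subsequences.
Subsequence A: -17, -25, -33 — arithmetic with common difference −8.
Subsequence B: 4, 22, 40 — adding 18 each time.
Subsequence C: -6, 18, -54 — geometric with ratio -3.
Position 10 → subsequence A, term 4 = -41.
Position 11 → subsequence B, term 4 = 58.

-41, 58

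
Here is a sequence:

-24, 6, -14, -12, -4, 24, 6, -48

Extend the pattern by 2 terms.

Taking every 2nd term gives 2 separate tracks.
Track A: -24, -14, -4, 6 (adding 10 each time).
Track B: 6, -12, 24, -48 (multiplying by -2 each time).
Term 9 comes from track A (its 5th entry): 16.
Position 10 → track B, term 5 = 96.

16, 96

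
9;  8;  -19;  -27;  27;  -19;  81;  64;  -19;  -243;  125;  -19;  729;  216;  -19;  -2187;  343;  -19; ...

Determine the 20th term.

512

The terms cycle through 3 interleaved subsequences.
Stream A = 9, -27, 81, -243, 729, -2187: geometric, ×-3 each step.
Stream B = 8, 27, 64, 125, 216, 343: perfect cubes starting at 2³.
Stream C = -19, -19, -19, -19, -19, -19: constant -19.
Position 20 falls in stream B as its term 7, giving 512.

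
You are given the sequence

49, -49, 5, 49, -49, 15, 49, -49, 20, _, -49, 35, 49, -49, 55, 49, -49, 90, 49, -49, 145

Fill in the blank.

Positions follow the repeating pattern AAB; grouping by letter gives 2 tracks.
Track A = 49, -49, 49, -49, 49, -49, ?, -49, 49, -49, 49, -49, 49, -49: oscillating between 49 and -49.
Track B = 5, 15, 20, 35, 55, 90, 145: Fibonacci-style (each term is the sum of the two before it).
So the missing entry in track A is 49.

49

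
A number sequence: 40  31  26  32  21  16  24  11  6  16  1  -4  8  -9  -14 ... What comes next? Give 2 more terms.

Reading positions in blocks of 3 reveals the pattern ABB — 2 tracks woven together.
Subsequence A: 40, 32, 24, 16, 8. Arithmetic with common difference −8.
Subsequence B: 31, 26, 21, 16, 11, 6, 1, -4, -9, -14. Subtracting 5 each time.
The 16th slot belongs to subsequence A; its 6th term is 0.
The 17th slot belongs to subsequence B; its 11th term is -19.

0, -19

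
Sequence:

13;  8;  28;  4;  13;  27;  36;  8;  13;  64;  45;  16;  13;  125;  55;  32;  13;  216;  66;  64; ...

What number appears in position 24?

128

Split by position mod 4 into 4 tracks.
Stream A = 13, 13, 13, 13, 13: the constant sequence 13.
Stream B = 8, 27, 64, 125, 216: consecutive cubes n³ from n = 2.
Stream C = 28, 36, 45, 55, 66: triangular numbers n(n+1)/2 for n = 7, 8, ….
Stream D = 4, 8, 16, 32, 64: geometric, ×2 each step.
The 24th slot belongs to stream D; its 6th term is 128.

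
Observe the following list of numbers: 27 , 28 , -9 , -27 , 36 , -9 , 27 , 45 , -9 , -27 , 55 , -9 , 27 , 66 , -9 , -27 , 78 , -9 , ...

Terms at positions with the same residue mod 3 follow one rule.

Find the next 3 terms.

27, 91, -9

Read the sequence 3 terms at a time; column i is its own pattern.
Track A: 27, -27, 27, -27, 27, -27. The oscillation 27·(−1)^(n+1).
Track B: 28, 36, 45, 55, 66, 78. Triangular numbers starting at T_7.
Track C: -9, -9, -9, -9, -9, -9. Always -9.
Position 19 → track A, term 7 = 27.
Position 20 falls in track B as its term 7, giving 91.
The 21st slot belongs to track C; its 7th term is -9.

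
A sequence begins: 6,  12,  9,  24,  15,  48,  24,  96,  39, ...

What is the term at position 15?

165

Odd-indexed and even-indexed terms follow separate rules.
Stream A: 6, 9, 15, 24, 39 (a Fibonacci-like recurrence a_n = a_{n-1} + a_{n-2}).
Stream B: 12, 24, 48, 96 (geometric with ratio 2).
Position 15 falls in stream A as its term 8, giving 165.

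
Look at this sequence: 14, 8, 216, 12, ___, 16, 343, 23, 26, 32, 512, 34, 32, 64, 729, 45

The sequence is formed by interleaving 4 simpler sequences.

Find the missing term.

Split by position mod 4 into 4 tracks.
Stream A: 14, ?, 26, 32 (arithmetic with common difference +6).
Stream B: 8, 16, 32, 64 (powers 2^3, 2^4, 2^5, …).
Stream C: 216, 343, 512, 729 (consecutive cubes n³ from n = 6).
Stream D: 12, 23, 34, 45 (linear: a_n = 1 + 11·n).
Filling stream A at index 2 by its rule yields 20.

20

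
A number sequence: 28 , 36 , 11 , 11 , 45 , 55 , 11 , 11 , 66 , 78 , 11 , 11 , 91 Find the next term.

105

The slot pattern repeats as AABB (period 4), so there are 2 interleaved tracks.
Track A = 28, 36, 45, 55, 66, 78, 91: triangular numbers starting at T_7.
Track B = 11, 11, 11, 11, 11, 11: constant 11.
The 14th slot belongs to track A; its 8th term is 105.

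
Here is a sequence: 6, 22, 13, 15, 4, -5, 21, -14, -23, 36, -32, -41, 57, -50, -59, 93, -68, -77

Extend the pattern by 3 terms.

Positions follow the repeating pattern ABB; grouping by letter gives 2 tracks.
Track A is 6, 15, 21, 36, 57, 93, which is a Fibonacci-like recurrence a_n = a_{n-1} + a_{n-2}.
Track B is 22, 13, 4, -5, -14, -23, -32, -41, -50, -59, -68, -77, which is arithmetic, step −9.
The 19th slot belongs to track A; its 7th term is 150.
The 20th slot belongs to track B; its 13th term is -86.
The 21st slot belongs to track B; its 14th term is -95.

150, -86, -95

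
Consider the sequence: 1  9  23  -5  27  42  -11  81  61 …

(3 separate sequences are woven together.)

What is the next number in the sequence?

-17

Taking every 3rd term gives 3 separate tracks.
Stream A: 1, -5, -11. Arithmetic with common difference −6.
Stream B: 9, 27, 81. Successive powers of 3.
Stream C: 23, 42, 61. Adding 19 each time.
Position 10 falls in stream A as its term 4, giving -17.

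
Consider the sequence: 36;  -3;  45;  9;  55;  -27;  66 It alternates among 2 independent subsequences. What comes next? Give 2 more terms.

81, 78

Positions 1, 3, 5, … form one subsequence and positions 2, 4, 6, … form another.
Track A: 36, 45, 55, 66 (the triangular numbers T_8, T_9, …).
Track B: -3, 9, -27 (geometric, ×-3 each step).
Term 8 comes from track B (its 4th entry): 81.
The 9th slot belongs to track A; its 5th term is 78.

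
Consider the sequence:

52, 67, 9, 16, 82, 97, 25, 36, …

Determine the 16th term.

100

Reading positions in blocks of 4 reveals the pattern AABB — 2 tracks woven together.
Track A: 52, 67, 82, 97 — arithmetic, step +15.
Track B: 9, 16, 25, 36 — perfect squares starting at 3².
The 16th slot belongs to track B; its 8th term is 100.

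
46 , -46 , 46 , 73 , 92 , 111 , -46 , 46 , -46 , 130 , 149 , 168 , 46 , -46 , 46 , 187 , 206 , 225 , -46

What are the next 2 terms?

46, -46

The slot pattern repeats as AAABBB (period 6), so there are 2 interleaved tracks.
Subsequence A: 46, -46, 46, -46, 46, -46, 46, -46, 46, -46. Oscillating between 46 and -46.
Subsequence B: 73, 92, 111, 130, 149, 168, 187, 206, 225. Linear: a_n = 54 + 19·n.
Position 20 falls in subsequence A as its term 11, giving 46.
The 21st slot belongs to subsequence A; its 12th term is -46.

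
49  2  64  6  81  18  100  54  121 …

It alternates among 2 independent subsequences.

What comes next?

Taking every 2nd term gives 2 separate tracks.
Subsequence A is 49, 64, 81, 100, 121, which is consecutive squares n² from n = 7.
Subsequence B is 2, 6, 18, 54, which is multiplying by 3 each time.
Position 10 → subsequence B, term 5 = 162.

162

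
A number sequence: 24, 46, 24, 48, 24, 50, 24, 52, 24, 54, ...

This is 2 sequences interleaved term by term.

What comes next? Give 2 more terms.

24, 56

The terms cycle through 2 interleaved subsequences.
Track A is 24, 24, 24, 24, 24, which is constant 24.
Track B is 46, 48, 50, 52, 54, which is arithmetic, step +2.
Position 11 falls in track A as its term 6, giving 24.
Position 12 → track B, term 6 = 56.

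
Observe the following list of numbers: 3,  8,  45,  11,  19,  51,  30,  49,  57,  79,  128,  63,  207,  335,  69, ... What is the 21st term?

Reading positions in blocks of 3 reveals the pattern AAB — 2 tracks woven together.
Track A: 3, 8, 11, 19, 30, 49, 79, 128, 207, 335. Fibonacci-style (each term is the sum of the two before it).
Track B: 45, 51, 57, 63, 69. Adding 6 each time.
Position 21 falls in track B as its term 7, giving 81.

81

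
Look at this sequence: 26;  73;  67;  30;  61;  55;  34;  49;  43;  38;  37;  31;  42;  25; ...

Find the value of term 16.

46

Reading positions in blocks of 3 reveals the pattern ABB — 2 tracks woven together.
Subsequence A = 26, 30, 34, 38, 42: adding 4 each time.
Subsequence B = 73, 67, 61, 55, 49, 43, 37, 31, 25: arithmetic, step −6.
Term 16 comes from subsequence A (its 6th entry): 46.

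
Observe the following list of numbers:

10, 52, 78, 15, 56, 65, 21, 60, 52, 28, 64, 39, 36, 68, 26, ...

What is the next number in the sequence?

45

Split by position mod 3 into 3 tracks.
Stream A = 10, 15, 21, 28, 36: triangular numbers starting at T_4.
Stream B = 52, 56, 60, 64, 68: adding 4 each time.
Stream C = 78, 65, 52, 39, 26: arithmetic, step −13.
Position 16 → stream A, term 6 = 45.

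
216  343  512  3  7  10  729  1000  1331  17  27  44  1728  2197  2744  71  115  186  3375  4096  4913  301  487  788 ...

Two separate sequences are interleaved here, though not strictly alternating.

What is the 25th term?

Positions follow the repeating pattern AAABBB; grouping by letter gives 2 tracks.
Stream A: 216, 343, 512, 729, 1000, 1331, 1728, 2197, 2744, 3375, 4096, 4913. Perfect cubes starting at 6³.
Stream B: 3, 7, 10, 17, 27, 44, 71, 115, 186, 301, 487, 788. Fibonacci-style (each term is the sum of the two before it).
Term 25 comes from stream A (its 13th entry): 5832.

5832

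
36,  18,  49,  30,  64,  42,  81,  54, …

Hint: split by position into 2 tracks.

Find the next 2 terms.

Taking every 2nd term gives 2 separate tracks.
Subsequence A: 36, 49, 64, 81 — consecutive squares n² from n = 6.
Subsequence B: 18, 30, 42, 54 — adding 12 each time.
Position 9 falls in subsequence A as its term 5, giving 100.
Position 10 falls in subsequence B as its term 5, giving 66.

100, 66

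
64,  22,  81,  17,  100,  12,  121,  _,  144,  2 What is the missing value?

Taking every 2nd term gives 2 separate tracks.
Stream A is 64, 81, 100, 121, 144, which is consecutive squares n² from n = 8.
Stream B is 22, 17, 12, ?, 2, which is subtracting 5 each time.
Stream B's pattern makes the blank 7.

7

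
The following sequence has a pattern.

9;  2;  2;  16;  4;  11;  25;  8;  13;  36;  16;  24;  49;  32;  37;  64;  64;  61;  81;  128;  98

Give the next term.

Read the sequence 3 terms at a time; column i is its own pattern.
Track A is 9, 16, 25, 36, 49, 64, 81, which is the squares 3², 4², 5², ….
Track B is 2, 4, 8, 16, 32, 64, 128, which is powers 2^1, 2^2, 2^3, ….
Track C is 2, 11, 13, 24, 37, 61, 98, which is each term equals the sum of the previous two.
The 22nd slot belongs to track A; its 8th term is 100.

100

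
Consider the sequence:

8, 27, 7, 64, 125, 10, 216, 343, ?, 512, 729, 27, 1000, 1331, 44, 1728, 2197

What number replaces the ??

The slot pattern repeats as AAB (period 3), so there are 2 interleaved tracks.
Stream A is 8, 27, 64, 125, 216, 343, 512, 729, 1000, 1331, 1728, 2197, which is consecutive cubes n³ from n = 2.
Stream B is 7, 10, ?, 27, 44, which is Fibonacci-style (each term is the sum of the two before it).
The gap is stream B's term 3; the rule gives 17.

17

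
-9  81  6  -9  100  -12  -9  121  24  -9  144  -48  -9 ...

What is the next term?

Split by position mod 3 into 3 tracks.
Track A: -9, -9, -9, -9, -9 (constant -9).
Track B: 81, 100, 121, 144 (consecutive squares n² from n = 9).
Track C: 6, -12, 24, -48 (geometric, ×-2 each step).
The 14th slot belongs to track B; its 5th term is 169.

169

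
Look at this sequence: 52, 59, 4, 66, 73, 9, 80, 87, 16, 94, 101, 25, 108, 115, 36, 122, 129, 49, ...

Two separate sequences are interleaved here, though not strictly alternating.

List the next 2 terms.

136, 143

The slot pattern repeats as AAB (period 3), so there are 2 interleaved tracks.
Subsequence A: 52, 59, 66, 73, 80, 87, 94, 101, 108, 115, 122, 129 — arithmetic, step +7.
Subsequence B: 4, 9, 16, 25, 36, 49 — consecutive squares n² from n = 2.
Position 19 → subsequence A, term 13 = 136.
Term 20 comes from subsequence A (its 14th entry): 143.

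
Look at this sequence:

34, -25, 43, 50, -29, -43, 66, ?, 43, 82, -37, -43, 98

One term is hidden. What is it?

Taking every 3rd term gives 3 separate tracks.
Track A is 34, 50, 66, 82, 98, which is linear: a_n = 18 + 16·n.
Track B is -25, -29, ?, -37, which is subtracting 4 each time.
Track C is 43, -43, 43, -43, which is alternating ±43.
Filling track B at index 3 by its rule yields -33.

-33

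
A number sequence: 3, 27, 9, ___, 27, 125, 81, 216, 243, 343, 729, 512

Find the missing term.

64

Odd-indexed and even-indexed terms follow separate rules.
Track A = 3, 9, 27, 81, 243, 729: powers 3^1, 3^2, 3^3, ….
Track B = 27, ?, 125, 216, 343, 512: perfect cubes starting at 3³.
Track B's pattern makes the blank 64.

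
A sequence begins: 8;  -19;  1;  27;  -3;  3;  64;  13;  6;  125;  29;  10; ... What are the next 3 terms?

216, 45, 15

Read the sequence 3 terms at a time; column i is its own pattern.
Stream A is 8, 27, 64, 125, which is consecutive cubes n³ from n = 2.
Stream B is -19, -3, 13, 29, which is linear: a_n = -35 + 16·n.
Stream C is 1, 3, 6, 10, which is triangular numbers n(n+1)/2 for n = 1, 2, ….
Term 13 comes from stream A (its 5th entry): 216.
Term 14 comes from stream B (its 5th entry): 45.
Term 15 comes from stream C (its 5th entry): 15.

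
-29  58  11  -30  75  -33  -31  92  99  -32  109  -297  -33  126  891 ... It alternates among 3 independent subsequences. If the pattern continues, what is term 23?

177

Split by position mod 3 into 3 tracks.
Stream A = -29, -30, -31, -32, -33: subtracting 1 each time.
Stream B = 58, 75, 92, 109, 126: linear: a_n = 41 + 17·n.
Stream C = 11, -33, 99, -297, 891: geometric with ratio -3.
Term 23 comes from stream B (its 8th entry): 177.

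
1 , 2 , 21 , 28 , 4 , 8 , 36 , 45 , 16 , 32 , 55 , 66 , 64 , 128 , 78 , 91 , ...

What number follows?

Reading positions in blocks of 4 reveals the pattern AABB — 2 tracks woven together.
Stream A: 1, 2, 4, 8, 16, 32, 64, 128 (powers of 2).
Stream B: 21, 28, 36, 45, 55, 66, 78, 91 (triangular numbers starting at T_6).
Term 17 comes from stream A (its 9th entry): 256.

256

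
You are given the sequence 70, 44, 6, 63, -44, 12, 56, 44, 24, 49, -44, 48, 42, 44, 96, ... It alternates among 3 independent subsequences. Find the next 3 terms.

Read the sequence 3 terms at a time; column i is its own pattern.
Subsequence A is 70, 63, 56, 49, 42, which is linear: a_n = 77 − 7·n.
Subsequence B is 44, -44, 44, -44, 44, which is oscillating between 44 and -44.
Subsequence C is 6, 12, 24, 48, 96, which is a geometric progression (common ratio 2).
Term 16 comes from subsequence A (its 6th entry): 35.
Position 17 → subsequence B, term 6 = -44.
Term 18 comes from subsequence C (its 6th entry): 192.

35, -44, 192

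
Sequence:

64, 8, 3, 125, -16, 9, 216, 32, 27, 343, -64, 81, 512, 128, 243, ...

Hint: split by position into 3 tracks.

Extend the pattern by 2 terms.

729, -256

Read the sequence 3 terms at a time; column i is its own pattern.
Track A is 64, 125, 216, 343, 512, which is perfect cubes starting at 4³.
Track B is 8, -16, 32, -64, 128, which is multiplying by -2 each time.
Track C is 3, 9, 27, 81, 243, which is powers 3^1, 3^2, 3^3, ….
The 16th slot belongs to track A; its 6th term is 729.
Position 17 → track B, term 6 = -256.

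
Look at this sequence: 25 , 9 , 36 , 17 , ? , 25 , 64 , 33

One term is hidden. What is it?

Positions 1, 3, 5, … form one subsequence and positions 2, 4, 6, … form another.
Subsequence A: 25, 36, ?, 64 — the squares 5², 6², 7², ….
Subsequence B: 9, 17, 25, 33 — arithmetic, step +8.
Filling subsequence A at index 3 by its rule yields 49.

49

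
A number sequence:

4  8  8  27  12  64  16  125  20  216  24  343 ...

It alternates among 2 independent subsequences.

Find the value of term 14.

Positions 1, 3, 5, … form one subsequence and positions 2, 4, 6, … form another.
Track A = 4, 8, 12, 16, 20, 24: adding 4 each time.
Track B = 8, 27, 64, 125, 216, 343: perfect cubes starting at 2³.
Position 14 → track B, term 7 = 512.

512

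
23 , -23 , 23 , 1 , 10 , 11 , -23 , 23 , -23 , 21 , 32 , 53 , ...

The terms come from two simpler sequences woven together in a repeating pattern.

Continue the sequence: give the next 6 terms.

23, -23, 23, 85, 138, 223

Reading positions in blocks of 6 reveals the pattern AAABBB — 2 tracks woven together.
Subsequence A: 23, -23, 23, -23, 23, -23. Oscillating between 23 and -23.
Subsequence B: 1, 10, 11, 21, 32, 53. Each term equals the sum of the previous two.
Position 13 falls in subsequence A as its term 7, giving 23.
The 14th slot belongs to subsequence A; its 8th term is -23.
Position 15 → subsequence A, term 9 = 23.
Term 16 comes from subsequence B (its 7th entry): 85.
Position 17 falls in subsequence B as its term 8, giving 138.
The 18th slot belongs to subsequence B; its 9th term is 223.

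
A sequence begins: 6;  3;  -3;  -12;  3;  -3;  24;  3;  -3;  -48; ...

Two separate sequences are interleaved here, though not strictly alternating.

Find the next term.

Positions follow the repeating pattern ABB; grouping by letter gives 2 tracks.
Track A: 6, -12, 24, -48. A geometric progression (common ratio -2).
Track B: 3, -3, 3, -3, 3, -3. Oscillating between 3 and -3.
The 11th slot belongs to track B; its 7th term is 3.

3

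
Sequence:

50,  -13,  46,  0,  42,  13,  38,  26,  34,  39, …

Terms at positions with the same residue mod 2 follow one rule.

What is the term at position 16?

78

Taking every 2nd term gives 2 separate tracks.
Stream A is 50, 46, 42, 38, 34, which is subtracting 4 each time.
Stream B is -13, 0, 13, 26, 39, which is arithmetic with common difference +13.
Term 16 comes from stream B (its 8th entry): 78.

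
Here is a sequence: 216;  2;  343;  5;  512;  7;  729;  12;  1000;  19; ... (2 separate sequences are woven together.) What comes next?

1331

Taking every 2nd term gives 2 separate tracks.
Track A: 216, 343, 512, 729, 1000. The cubes 6³, 7³, 8³, ….
Track B: 2, 5, 7, 12, 19. Fibonacci-style (each term is the sum of the two before it).
The 11th slot belongs to track A; its 6th term is 1331.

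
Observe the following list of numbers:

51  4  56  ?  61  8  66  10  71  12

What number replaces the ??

Split by position mod 2 into 2 tracks.
Track A: 51, 56, 61, 66, 71. Linear: a_n = 46 + 5·n.
Track B: 4, ?, 8, 10, 12. Linear: a_n = 2 + 2·n.
The gap is track B's term 2; the rule gives 6.

6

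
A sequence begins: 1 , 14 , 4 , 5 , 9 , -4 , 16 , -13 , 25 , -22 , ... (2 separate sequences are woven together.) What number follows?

Taking every 2nd term gives 2 separate tracks.
Subsequence A: 1, 4, 9, 16, 25 — consecutive squares n² from n = 1.
Subsequence B: 14, 5, -4, -13, -22 — arithmetic, step −9.
Term 11 comes from subsequence A (its 6th entry): 36.

36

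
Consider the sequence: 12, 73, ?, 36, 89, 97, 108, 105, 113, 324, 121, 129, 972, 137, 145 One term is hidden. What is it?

Reading positions in blocks of 3 reveals the pattern ABB — 2 tracks woven together.
Track A = 12, 36, 108, 324, 972: geometric with ratio 3.
Track B = 73, ?, 89, 97, 105, 113, 121, 129, 137, 145: arithmetic with common difference +8.
Filling track B at index 2 by its rule yields 81.

81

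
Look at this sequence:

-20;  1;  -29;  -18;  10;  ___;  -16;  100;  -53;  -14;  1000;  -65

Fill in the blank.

-41

Read the sequence 3 terms at a time; column i is its own pattern.
Subsequence A: -20, -18, -16, -14 — arithmetic, step +2.
Subsequence B: 1, 10, 100, 1000 — powers 10^0, 10^1, 10^2, ….
Subsequence C: -29, ?, -53, -65 — arithmetic with common difference −12.
The gap is subsequence C's term 2; the rule gives -41.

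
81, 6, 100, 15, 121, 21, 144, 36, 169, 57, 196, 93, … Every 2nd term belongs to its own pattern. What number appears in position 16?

Positions 1, 3, 5, … form one subsequence and positions 2, 4, 6, … form another.
Subsequence A = 81, 100, 121, 144, 169, 196: the squares 9², 10², 11², ….
Subsequence B = 6, 15, 21, 36, 57, 93: Fibonacci-style (each term is the sum of the two before it).
The 16th slot belongs to subsequence B; its 8th term is 243.

243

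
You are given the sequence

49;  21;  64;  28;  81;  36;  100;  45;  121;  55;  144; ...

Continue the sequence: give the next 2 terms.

66, 169

Taking every 2nd term gives 2 separate tracks.
Stream A: 49, 64, 81, 100, 121, 144. Consecutive squares n² from n = 7.
Stream B: 21, 28, 36, 45, 55. The triangular numbers T_6, T_7, ….
Position 12 falls in stream B as its term 6, giving 66.
The 13th slot belongs to stream A; its 7th term is 169.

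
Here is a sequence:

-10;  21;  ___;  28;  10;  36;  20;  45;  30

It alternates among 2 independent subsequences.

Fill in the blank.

Positions 1, 3, 5, … form one subsequence and positions 2, 4, 6, … form another.
Stream A = -10, ?, 10, 20, 30: adding 10 each time.
Stream B = 21, 28, 36, 45: triangular numbers starting at T_6.
So the missing entry in stream A is 0.

0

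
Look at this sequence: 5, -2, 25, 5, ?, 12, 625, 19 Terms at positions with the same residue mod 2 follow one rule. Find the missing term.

125

The terms cycle through 2 interleaved subsequences.
Stream A is 5, 25, ?, 625, which is powers 5^1, 5^2, 5^3, ….
Stream B is -2, 5, 12, 19, which is arithmetic with common difference +7.
Filling stream A at index 3 by its rule yields 125.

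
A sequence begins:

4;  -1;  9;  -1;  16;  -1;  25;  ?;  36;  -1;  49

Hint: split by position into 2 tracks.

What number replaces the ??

-1

Split by position mod 2 into 2 tracks.
Subsequence A: 4, 9, 16, 25, 36, 49. Consecutive squares n² from n = 2.
Subsequence B: -1, -1, -1, ?, -1. Constant -1.
Subsequence B's pattern makes the blank -1.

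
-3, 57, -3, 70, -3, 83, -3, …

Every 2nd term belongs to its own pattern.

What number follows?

Odd-indexed and even-indexed terms follow separate rules.
Subsequence A: -3, -3, -3, -3. The constant sequence -3.
Subsequence B: 57, 70, 83. Adding 13 each time.
The 8th slot belongs to subsequence B; its 4th term is 96.

96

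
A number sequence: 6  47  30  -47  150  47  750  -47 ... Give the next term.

The terms cycle through 2 interleaved subsequences.
Track A: 6, 30, 150, 750 — multiplying by 5 each time.
Track B: 47, -47, 47, -47 — oscillating between 47 and -47.
Position 9 → track A, term 5 = 3750.

3750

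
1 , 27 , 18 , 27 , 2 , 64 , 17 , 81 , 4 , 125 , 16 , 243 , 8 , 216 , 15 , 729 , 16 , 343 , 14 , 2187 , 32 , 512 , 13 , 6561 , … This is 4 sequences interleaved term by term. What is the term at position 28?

Taking every 4th term gives 4 separate tracks.
Track A = 1, 2, 4, 8, 16, 32: a geometric progression (common ratio 2).
Track B = 27, 64, 125, 216, 343, 512: perfect cubes starting at 3³.
Track C = 18, 17, 16, 15, 14, 13: arithmetic, step −1.
Track D = 27, 81, 243, 729, 2187, 6561: powers of 3.
Term 28 comes from track D (its 7th entry): 19683.

19683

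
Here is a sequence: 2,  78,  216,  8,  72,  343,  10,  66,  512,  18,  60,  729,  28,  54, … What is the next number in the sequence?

1000

Split by position mod 3: positions 1, 4, 7, … form one track, and each other residue class forms its own.
Track A is 2, 8, 10, 18, 28, which is a Fibonacci-like recurrence a_n = a_{n-1} + a_{n-2}.
Track B is 78, 72, 66, 60, 54, which is linear: a_n = 84 − 6·n.
Track C is 216, 343, 512, 729, which is the cubes 6³, 7³, 8³, ….
The 15th slot belongs to track C; its 5th term is 1000.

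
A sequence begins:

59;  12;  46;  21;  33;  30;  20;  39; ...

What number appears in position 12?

57

Odd-indexed and even-indexed terms follow separate rules.
Track A = 59, 46, 33, 20: subtracting 13 each time.
Track B = 12, 21, 30, 39: arithmetic with common difference +9.
Term 12 comes from track B (its 6th entry): 57.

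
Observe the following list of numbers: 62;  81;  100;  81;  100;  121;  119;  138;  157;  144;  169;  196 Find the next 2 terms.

The slot pattern repeats as AAABBB (period 6), so there are 2 interleaved tracks.
Track A: 62, 81, 100, 119, 138, 157 — arithmetic with common difference +19.
Track B: 81, 100, 121, 144, 169, 196 — consecutive squares n² from n = 9.
Term 13 comes from track A (its 7th entry): 176.
The 14th slot belongs to track A; its 8th term is 195.

176, 195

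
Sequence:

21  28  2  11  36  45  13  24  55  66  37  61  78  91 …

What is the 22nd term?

153

The slot pattern repeats as AABB (period 4), so there are 2 interleaved tracks.
Stream A = 21, 28, 36, 45, 55, 66, 78, 91: the triangular numbers T_6, T_7, ….
Stream B = 2, 11, 13, 24, 37, 61: each term equals the sum of the previous two.
Term 22 comes from stream A (its 12th entry): 153.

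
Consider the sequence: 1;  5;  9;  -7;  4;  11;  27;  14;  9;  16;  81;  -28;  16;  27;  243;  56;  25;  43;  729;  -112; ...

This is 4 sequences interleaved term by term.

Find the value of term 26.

113

Read the sequence 4 terms at a time; column i is its own pattern.
Track A is 1, 4, 9, 16, 25, which is consecutive squares n² from n = 1.
Track B is 5, 11, 16, 27, 43, which is each term equals the sum of the previous two.
Track C is 9, 27, 81, 243, 729, which is successive powers of 3.
Track D is -7, 14, -28, 56, -112, which is geometric with ratio -2.
Position 26 → track B, term 7 = 113.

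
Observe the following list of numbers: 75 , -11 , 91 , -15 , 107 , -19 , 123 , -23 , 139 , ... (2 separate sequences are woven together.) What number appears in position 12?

Taking every 2nd term gives 2 separate tracks.
Stream A: 75, 91, 107, 123, 139 (linear: a_n = 59 + 16·n).
Stream B: -11, -15, -19, -23 (linear: a_n = -7 − 4·n).
Position 12 falls in stream B as its term 6, giving -31.

-31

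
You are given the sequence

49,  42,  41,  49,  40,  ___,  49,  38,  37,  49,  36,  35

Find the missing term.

Reading positions in blocks of 3 reveals the pattern ABB — 2 tracks woven together.
Stream A = 49, 49, 49, 49: constant 49.
Stream B = 42, 41, 40, ?, 38, 37, 36, 35: linear: a_n = 43 − n.
Stream B's pattern makes the blank 39.

39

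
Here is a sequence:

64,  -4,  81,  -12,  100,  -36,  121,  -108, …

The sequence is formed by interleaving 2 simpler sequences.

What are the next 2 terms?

The terms cycle through 2 interleaved subsequences.
Track A = 64, 81, 100, 121: the squares 8², 9², 10², ….
Track B = -4, -12, -36, -108: geometric with ratio 3.
Position 9 → track A, term 5 = 144.
Position 10 → track B, term 5 = -324.

144, -324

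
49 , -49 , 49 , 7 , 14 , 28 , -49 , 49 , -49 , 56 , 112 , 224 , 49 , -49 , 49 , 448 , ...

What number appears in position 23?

7168

Reading positions in blocks of 6 reveals the pattern AAABBB — 2 tracks woven together.
Subsequence A: 49, -49, 49, -49, 49, -49, 49, -49, 49. Alternating ±49.
Subsequence B: 7, 14, 28, 56, 112, 224, 448. Geometric, ×2 each step.
The 23rd slot belongs to subsequence B; its 11th term is 7168.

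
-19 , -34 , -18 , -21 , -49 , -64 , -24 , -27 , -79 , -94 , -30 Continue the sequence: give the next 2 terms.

The slot pattern repeats as AABB (period 4), so there are 2 interleaved tracks.
Track A: -19, -34, -49, -64, -79, -94. Subtracting 15 each time.
Track B: -18, -21, -24, -27, -30. Arithmetic with common difference −3.
Term 12 comes from track B (its 6th entry): -33.
Position 13 → track A, term 7 = -109.

-33, -109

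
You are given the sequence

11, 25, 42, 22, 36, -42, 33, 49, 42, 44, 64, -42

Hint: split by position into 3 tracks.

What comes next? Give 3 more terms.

Read the sequence 3 terms at a time; column i is its own pattern.
Subsequence A: 11, 22, 33, 44 (linear: a_n = 11·n).
Subsequence B: 25, 36, 49, 64 (the squares 5², 6², 7², …).
Subsequence C: 42, -42, 42, -42 (the oscillation 42·(−1)^(n+1)).
Position 13 → subsequence A, term 5 = 55.
Term 14 comes from subsequence B (its 5th entry): 81.
Position 15 → subsequence C, term 5 = 42.

55, 81, 42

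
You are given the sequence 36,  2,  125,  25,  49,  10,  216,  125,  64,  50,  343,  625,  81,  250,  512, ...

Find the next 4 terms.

Taking every 4th term gives 4 separate tracks.
Stream A: 36, 49, 64, 81 (consecutive squares n² from n = 6).
Stream B: 2, 10, 50, 250 (multiplying by 5 each time).
Stream C: 125, 216, 343, 512 (the cubes 5³, 6³, 7³, …).
Stream D: 25, 125, 625 (powers of 5).
Term 16 comes from stream D (its 4th entry): 3125.
Term 17 comes from stream A (its 5th entry): 100.
The 18th slot belongs to stream B; its 5th term is 1250.
Term 19 comes from stream C (its 5th entry): 729.

3125, 100, 1250, 729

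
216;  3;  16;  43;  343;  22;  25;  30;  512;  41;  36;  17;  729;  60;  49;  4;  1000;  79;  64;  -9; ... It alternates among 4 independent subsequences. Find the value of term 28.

-35

Read the sequence 4 terms at a time; column i is its own pattern.
Track A: 216, 343, 512, 729, 1000. The cubes 6³, 7³, 8³, ….
Track B: 3, 22, 41, 60, 79. Linear: a_n = -16 + 19·n.
Track C: 16, 25, 36, 49, 64. Perfect squares starting at 4².
Track D: 43, 30, 17, 4, -9. Arithmetic with common difference −13.
Position 28 → track D, term 7 = -35.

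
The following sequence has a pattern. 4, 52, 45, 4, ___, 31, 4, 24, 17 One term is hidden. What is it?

Positions follow the repeating pattern ABB; grouping by letter gives 2 tracks.
Stream A: 4, 4, 4 (the constant sequence 4).
Stream B: 52, 45, ?, 31, 24, 17 (arithmetic with common difference −7).
Stream B's pattern makes the blank 38.

38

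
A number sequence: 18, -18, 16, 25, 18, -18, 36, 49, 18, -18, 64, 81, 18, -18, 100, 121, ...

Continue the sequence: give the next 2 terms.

18, -18

Positions follow the repeating pattern AABB; grouping by letter gives 2 tracks.
Track A: 18, -18, 18, -18, 18, -18, 18, -18 — oscillating between 18 and -18.
Track B: 16, 25, 36, 49, 64, 81, 100, 121 — the squares 4², 5², 6², ….
The 17th slot belongs to track A; its 9th term is 18.
The 18th slot belongs to track A; its 10th term is -18.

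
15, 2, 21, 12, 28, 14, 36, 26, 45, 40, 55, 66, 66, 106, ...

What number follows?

78

The terms cycle through 2 interleaved subsequences.
Track A: 15, 21, 28, 36, 45, 55, 66 (triangular numbers n(n+1)/2 for n = 5, 6, …).
Track B: 2, 12, 14, 26, 40, 66, 106 (each term equals the sum of the previous two).
Position 15 falls in track A as its term 8, giving 78.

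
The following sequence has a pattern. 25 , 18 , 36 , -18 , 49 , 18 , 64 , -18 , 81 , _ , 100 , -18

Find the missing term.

18

Positions 1, 3, 5, … form one subsequence and positions 2, 4, 6, … form another.
Track A is 25, 36, 49, 64, 81, 100, which is consecutive squares n² from n = 5.
Track B is 18, -18, 18, -18, ?, -18, which is oscillating between 18 and -18.
Filling track B at index 5 by its rule yields 18.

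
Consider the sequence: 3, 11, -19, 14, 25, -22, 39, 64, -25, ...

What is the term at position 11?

Positions follow the repeating pattern AAB; grouping by letter gives 2 tracks.
Stream A: 3, 11, 14, 25, 39, 64. Each term equals the sum of the previous two.
Stream B: -19, -22, -25. Subtracting 3 each time.
Position 11 falls in stream A as its term 8, giving 167.

167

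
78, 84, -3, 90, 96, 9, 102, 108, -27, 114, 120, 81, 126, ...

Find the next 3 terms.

132, -243, 138

Reading positions in blocks of 3 reveals the pattern AAB — 2 tracks woven together.
Stream A: 78, 84, 90, 96, 102, 108, 114, 120, 126. Arithmetic, step +6.
Stream B: -3, 9, -27, 81. Geometric, ×-3 each step.
The 14th slot belongs to stream A; its 10th term is 132.
Term 15 comes from stream B (its 5th entry): -243.
The 16th slot belongs to stream A; its 11th term is 138.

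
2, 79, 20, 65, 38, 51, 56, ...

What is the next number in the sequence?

37

Taking every 2nd term gives 2 separate tracks.
Stream A is 2, 20, 38, 56, which is linear: a_n = -16 + 18·n.
Stream B is 79, 65, 51, which is arithmetic, step −14.
The 8th slot belongs to stream B; its 4th term is 37.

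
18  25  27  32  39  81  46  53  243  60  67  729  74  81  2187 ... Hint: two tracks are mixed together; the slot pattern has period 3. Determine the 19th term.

102

Positions follow the repeating pattern AAB; grouping by letter gives 2 tracks.
Track A = 18, 25, 32, 39, 46, 53, 60, 67, 74, 81: adding 7 each time.
Track B = 27, 81, 243, 729, 2187: powers of 3.
Position 19 → track A, term 13 = 102.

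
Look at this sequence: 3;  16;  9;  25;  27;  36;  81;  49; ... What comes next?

243

Split by position mod 2 into 2 tracks.
Track A is 3, 9, 27, 81, which is successive powers of 3.
Track B is 16, 25, 36, 49, which is consecutive squares n² from n = 4.
The 9th slot belongs to track A; its 5th term is 243.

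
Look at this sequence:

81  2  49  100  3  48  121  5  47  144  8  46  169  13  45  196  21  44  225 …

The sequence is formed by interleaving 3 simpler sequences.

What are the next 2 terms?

34, 43

Read the sequence 3 terms at a time; column i is its own pattern.
Subsequence A is 81, 100, 121, 144, 169, 196, 225, which is the squares 9², 10², 11², ….
Subsequence B is 2, 3, 5, 8, 13, 21, which is a Fibonacci-like recurrence a_n = a_{n-1} + a_{n-2}.
Subsequence C is 49, 48, 47, 46, 45, 44, which is arithmetic with common difference −1.
Term 20 comes from subsequence B (its 7th entry): 34.
Position 21 falls in subsequence C as its term 7, giving 43.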